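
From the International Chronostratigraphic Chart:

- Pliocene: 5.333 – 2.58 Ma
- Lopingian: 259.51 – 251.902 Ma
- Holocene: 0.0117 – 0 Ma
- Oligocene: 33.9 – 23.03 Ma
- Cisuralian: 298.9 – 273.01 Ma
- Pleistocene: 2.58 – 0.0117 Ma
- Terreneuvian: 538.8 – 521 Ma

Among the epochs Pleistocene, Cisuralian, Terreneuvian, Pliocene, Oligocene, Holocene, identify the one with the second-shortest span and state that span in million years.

Pleistocene, 2.5683 million years

Start − end for each: Pleistocene 2.58 − 0.0117 = 2.5683; Cisuralian 298.9 − 273.01 = 25.89; Terreneuvian 538.8 − 521 = 17.8; Pliocene 5.333 − 2.58 = 2.753; Oligocene 33.9 − 23.03 = 10.87; Holocene 0.0117 − 0 = 0.0117.
Ranking these from shortest: Holocene < Pleistocene < Pliocene < Oligocene < Terreneuvian < Cisuralian.
Position 2 in that ranking is Pleistocene, which lasted 2.5683 Myr.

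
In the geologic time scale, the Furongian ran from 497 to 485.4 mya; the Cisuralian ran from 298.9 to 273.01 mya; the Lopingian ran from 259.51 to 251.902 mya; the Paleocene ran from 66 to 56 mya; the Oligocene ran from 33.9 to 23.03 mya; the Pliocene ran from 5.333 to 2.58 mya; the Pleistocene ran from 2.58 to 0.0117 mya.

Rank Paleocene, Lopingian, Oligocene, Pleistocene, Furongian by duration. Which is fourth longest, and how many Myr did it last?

Durations: Paleocene 10; Lopingian 7.608; Oligocene 10.87; Pleistocene 2.5683; Furongian 11.6 Myr.
Sorted longest-first: Furongian (11.6), Oligocene (10.87), Paleocene (10), Lopingian (7.608), Pleistocene (2.5683).
The fourth longest is Lopingian at 7.608 Myr.

Lopingian, 7.608 million years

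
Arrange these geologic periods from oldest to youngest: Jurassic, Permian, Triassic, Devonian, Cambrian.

Cambrian → Devonian → Permian → Triassic → Jurassic

Era membership (oldest first within each) — Paleozoic: Cambrian, Devonian, Permian; Mesozoic: Triassic, Jurassic. Paleozoic precedes Mesozoic, which precedes Cenozoic. Concatenating the groups in that era order gives oldest to youngest directly.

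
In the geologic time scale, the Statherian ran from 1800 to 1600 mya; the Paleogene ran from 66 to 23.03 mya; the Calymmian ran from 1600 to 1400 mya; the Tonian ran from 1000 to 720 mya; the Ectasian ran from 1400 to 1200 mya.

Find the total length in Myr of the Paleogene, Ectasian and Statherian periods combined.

Each duration: Paleogene = 42.97; Ectasian = 200; Statherian = 200.
Sum: 42.97 + 200 + 200 = 442.97 Myr.

442.97 million years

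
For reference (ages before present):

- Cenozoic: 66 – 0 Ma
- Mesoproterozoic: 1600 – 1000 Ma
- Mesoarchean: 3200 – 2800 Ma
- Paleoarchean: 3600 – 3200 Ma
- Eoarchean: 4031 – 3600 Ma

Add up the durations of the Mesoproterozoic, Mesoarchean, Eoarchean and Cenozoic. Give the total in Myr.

1497 million years

Duration is start − end for each: (1600 − 1000) + (3200 − 2800) + (4031 − 3600) + (66 − 0).
That is 600 + 400 + 431 + 66, which totals 1497 million years.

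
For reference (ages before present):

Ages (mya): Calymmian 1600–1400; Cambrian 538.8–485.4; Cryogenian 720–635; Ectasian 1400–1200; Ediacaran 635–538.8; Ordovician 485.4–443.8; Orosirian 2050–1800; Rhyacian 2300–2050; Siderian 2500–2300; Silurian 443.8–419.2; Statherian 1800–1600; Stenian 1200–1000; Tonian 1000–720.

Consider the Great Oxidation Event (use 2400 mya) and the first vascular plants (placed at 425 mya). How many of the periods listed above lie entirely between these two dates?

11

2400 Ma sits inside the Siderian (2500–2300) and 425 Ma inside the Silurian (443.8–419.2); neither of those is wholly between the two dates.
The listed periods lying completely between them are Rhyacian, Orosirian, Statherian, Calymmian, Ectasian, Stenian, Tonian, Cryogenian, Ediacaran, Cambrian, Ordovician — 11 in all.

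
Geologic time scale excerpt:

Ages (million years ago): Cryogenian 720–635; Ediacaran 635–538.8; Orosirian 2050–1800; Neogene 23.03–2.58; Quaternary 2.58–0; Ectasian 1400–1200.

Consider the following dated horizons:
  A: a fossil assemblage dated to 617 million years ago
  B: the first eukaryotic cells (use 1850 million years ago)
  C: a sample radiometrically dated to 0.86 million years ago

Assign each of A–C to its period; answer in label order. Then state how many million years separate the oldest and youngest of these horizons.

A — Ediacaran; B — Orosirian; C — Quaternary; span 1849.14 million years

A: 617 Ma lies in 635–538.8 Ma, so Ediacaran.
B: 1850 Ma lies in 2050–1800 Ma, so Orosirian.
C: 0.86 Ma lies in 2.58–0 Ma, so Quaternary.
Oldest = 1850 Ma, youngest = 0.86 Ma → span 1849.14 Myr.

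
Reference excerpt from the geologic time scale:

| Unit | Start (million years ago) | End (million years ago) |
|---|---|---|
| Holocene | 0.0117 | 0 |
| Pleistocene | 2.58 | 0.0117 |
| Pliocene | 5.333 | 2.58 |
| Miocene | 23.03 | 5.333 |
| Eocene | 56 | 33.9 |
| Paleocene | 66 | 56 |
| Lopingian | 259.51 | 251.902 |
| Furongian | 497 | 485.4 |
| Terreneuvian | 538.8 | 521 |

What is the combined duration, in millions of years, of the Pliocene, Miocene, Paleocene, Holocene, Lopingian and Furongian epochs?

Each duration: Pliocene = 2.753; Miocene = 17.697; Paleocene = 10; Holocene = 0.0117; Lopingian = 7.608; Furongian = 11.6.
Sum: 2.753 + 17.697 + 10 + 0.0117 + 7.608 + 11.6 = 49.6697 Myr.

49.6697 million years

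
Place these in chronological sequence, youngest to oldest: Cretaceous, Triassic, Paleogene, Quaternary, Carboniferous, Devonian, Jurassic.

Group by era (each group listed oldest first) — Paleozoic: Devonian, Carboniferous; Mesozoic: Triassic, Jurassic, Cretaceous; Cenozoic: Paleogene, Quaternary. The eras run Paleozoic → Mesozoic → Cenozoic. Concatenating the groups in that era order and then reversing gives youngest to oldest.

Quaternary → Paleogene → Cretaceous → Jurassic → Triassic → Carboniferous → Devonian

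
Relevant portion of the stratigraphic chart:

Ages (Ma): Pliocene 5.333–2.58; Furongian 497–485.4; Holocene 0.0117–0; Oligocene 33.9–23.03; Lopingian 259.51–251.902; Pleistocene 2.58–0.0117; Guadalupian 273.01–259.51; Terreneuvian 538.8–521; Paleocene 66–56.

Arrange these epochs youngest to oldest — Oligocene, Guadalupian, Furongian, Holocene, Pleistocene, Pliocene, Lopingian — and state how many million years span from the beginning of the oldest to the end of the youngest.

Holocene → Pleistocene → Pliocene → Oligocene → Lopingian → Guadalupian → Furongian; total span 497 Myr

Start ages (Ma): Furongian 497, Guadalupian 273.01, Lopingian 259.51, Oligocene 33.9, Pliocene 5.333, Pleistocene 2.58, Holocene 0.0117.
Ordered youngest to oldest: Holocene, Pleistocene, Pliocene, Oligocene, Lopingian, Guadalupian, Furongian.
Span = 497 − 0 = 497 Myr.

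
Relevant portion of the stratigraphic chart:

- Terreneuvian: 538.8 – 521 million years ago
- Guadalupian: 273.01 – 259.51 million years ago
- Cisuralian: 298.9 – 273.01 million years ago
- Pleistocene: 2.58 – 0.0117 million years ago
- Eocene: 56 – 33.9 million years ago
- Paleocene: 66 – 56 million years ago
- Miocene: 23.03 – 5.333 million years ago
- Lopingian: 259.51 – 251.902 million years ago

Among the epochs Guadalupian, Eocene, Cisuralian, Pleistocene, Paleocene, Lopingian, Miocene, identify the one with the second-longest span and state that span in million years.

Eocene, 22.1 million years

Start − end for each: Guadalupian 273.01 − 259.51 = 13.5; Eocene 56 − 33.9 = 22.1; Cisuralian 298.9 − 273.01 = 25.89; Pleistocene 2.58 − 0.0117 = 2.5683; Paleocene 66 − 56 = 10; Lopingian 259.51 − 251.902 = 7.608; Miocene 23.03 − 5.333 = 17.697.
Ranking these from longest: Cisuralian > Eocene > Miocene > Guadalupian > Paleocene > Lopingian > Pleistocene.
Position 2 in that ranking is Eocene, which lasted 22.1 Myr.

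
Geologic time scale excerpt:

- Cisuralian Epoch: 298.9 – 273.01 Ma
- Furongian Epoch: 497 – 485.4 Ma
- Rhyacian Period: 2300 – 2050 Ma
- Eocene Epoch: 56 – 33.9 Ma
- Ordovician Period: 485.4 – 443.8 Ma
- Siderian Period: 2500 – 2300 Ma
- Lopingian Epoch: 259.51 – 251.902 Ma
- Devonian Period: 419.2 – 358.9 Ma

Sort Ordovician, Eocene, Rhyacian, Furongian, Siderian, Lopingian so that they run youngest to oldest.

Eocene, then Lopingian, then Ordovician, then Furongian, then Rhyacian, then Siderian

Read off each span (Ma): Ordovician 485.4–443.8; Eocene 56–33.9; Rhyacian 2300–2050; Furongian 497–485.4; Siderian 2500–2300; Lopingian 259.51–251.902.
Larger Ma is older, so oldest→youngest is Siderian, Rhyacian, Furongian, Ordovician, Lopingian, Eocene; reverse it for youngest→oldest.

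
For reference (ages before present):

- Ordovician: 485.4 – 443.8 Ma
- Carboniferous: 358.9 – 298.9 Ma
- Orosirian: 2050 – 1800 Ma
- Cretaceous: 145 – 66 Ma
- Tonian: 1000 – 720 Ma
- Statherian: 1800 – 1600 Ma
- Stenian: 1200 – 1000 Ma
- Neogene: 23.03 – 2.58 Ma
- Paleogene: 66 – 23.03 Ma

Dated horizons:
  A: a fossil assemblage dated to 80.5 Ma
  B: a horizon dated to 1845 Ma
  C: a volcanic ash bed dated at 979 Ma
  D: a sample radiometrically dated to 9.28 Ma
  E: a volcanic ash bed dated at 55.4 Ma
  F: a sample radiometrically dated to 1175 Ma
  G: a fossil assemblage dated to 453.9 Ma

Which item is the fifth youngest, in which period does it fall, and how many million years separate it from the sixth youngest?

C, in the Tonian; 196 million years to F

Sorted youngest-first by Ma: D (9.28), E (55.4), A (80.5), G (453.9), C (979), F (1175), B (1845).
The fifth youngest is C at 979 Ma, which lies in 1000–720 Ma: the Tonian.
The sixth youngest is F at 1175 Ma; separation = |979 − 1175| = 196 Myr.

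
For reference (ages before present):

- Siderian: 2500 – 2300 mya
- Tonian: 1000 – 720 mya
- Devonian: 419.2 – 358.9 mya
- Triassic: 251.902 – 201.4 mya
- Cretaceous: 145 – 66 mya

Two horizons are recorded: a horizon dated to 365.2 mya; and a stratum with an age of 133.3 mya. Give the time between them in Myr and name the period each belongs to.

Elapsed time: 365.2 − 133.3 = 231.9 Myr.
365.2 Ma lies within 419.2–358.9 Ma: Devonian.
133.3 Ma lies within 145–66 Ma: Cretaceous.

231.9 million years apart; the first in the Devonian, the second in the Cretaceous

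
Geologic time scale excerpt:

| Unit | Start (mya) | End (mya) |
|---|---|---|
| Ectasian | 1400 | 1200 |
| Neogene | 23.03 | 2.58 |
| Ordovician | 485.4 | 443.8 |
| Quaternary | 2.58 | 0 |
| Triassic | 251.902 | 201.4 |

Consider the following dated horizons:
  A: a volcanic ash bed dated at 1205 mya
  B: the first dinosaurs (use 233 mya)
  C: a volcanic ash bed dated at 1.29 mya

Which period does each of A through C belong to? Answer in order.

A: 1205 Ma lies in 1400–1200 Ma, so Ectasian.
B: 233 Ma lies in 251.902–201.4 Ma, so Triassic.
C: 1.29 Ma lies in 2.58–0 Ma, so Quaternary.

A — Ectasian; B — Triassic; C — Quaternary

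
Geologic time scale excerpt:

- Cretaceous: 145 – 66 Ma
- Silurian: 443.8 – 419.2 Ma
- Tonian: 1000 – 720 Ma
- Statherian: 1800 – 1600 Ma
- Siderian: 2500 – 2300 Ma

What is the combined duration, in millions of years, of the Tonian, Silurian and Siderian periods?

Each duration: Tonian = 280; Silurian = 24.6; Siderian = 200.
Sum: 280 + 24.6 + 200 = 504.6 Myr.

504.6 million years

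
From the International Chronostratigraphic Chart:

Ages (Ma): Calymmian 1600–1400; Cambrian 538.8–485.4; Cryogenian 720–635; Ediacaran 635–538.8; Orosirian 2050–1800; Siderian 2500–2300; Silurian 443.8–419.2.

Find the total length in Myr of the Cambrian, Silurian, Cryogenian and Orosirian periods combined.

413 million years

Duration is start − end for each: (538.8 − 485.4) + (443.8 − 419.2) + (720 − 635) + (2050 − 1800).
That is 53.4 + 24.6 + 85 + 250, which totals 413 million years.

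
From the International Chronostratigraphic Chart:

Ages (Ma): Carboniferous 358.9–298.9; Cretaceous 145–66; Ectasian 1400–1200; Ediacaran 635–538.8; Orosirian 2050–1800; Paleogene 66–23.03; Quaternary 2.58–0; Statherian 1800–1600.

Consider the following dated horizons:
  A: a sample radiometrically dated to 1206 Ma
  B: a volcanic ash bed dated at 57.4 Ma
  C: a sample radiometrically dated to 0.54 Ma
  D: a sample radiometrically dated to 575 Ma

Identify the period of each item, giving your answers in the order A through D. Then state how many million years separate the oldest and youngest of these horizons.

A — Ectasian; B — Paleogene; C — Quaternary; D — Ediacaran; span 1205.46 million years

Match each age against the start–end ranges in the excerpt: A = 1206 Ma → Ectasian (1400–1200); B = 57.4 Ma → Paleogene (66–23.03); C = 0.54 Ma → Quaternary (2.58–0); D = 575 Ma → Ediacaran (635–538.8).
The largest age is 1206 Ma and the smallest is 0.54 Ma; their difference is 1205.46 Myr.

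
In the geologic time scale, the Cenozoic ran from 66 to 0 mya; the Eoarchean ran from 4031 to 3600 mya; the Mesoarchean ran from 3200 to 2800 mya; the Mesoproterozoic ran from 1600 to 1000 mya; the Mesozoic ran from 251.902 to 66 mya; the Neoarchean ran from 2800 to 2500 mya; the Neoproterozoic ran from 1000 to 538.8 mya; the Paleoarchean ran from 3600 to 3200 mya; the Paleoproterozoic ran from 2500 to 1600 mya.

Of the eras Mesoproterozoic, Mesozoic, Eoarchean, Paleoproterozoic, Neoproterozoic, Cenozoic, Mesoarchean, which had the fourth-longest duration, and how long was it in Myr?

Durations: Mesoproterozoic 600; Mesozoic 185.902; Eoarchean 431; Paleoproterozoic 900; Neoproterozoic 461.2; Cenozoic 66; Mesoarchean 400 Myr.
Sorted longest-first: Paleoproterozoic (900), Mesoproterozoic (600), Neoproterozoic (461.2), Eoarchean (431), Mesoarchean (400), Mesozoic (185.902), Cenozoic (66).
The fourth longest is Eoarchean at 431 Myr.

Eoarchean, 431 million years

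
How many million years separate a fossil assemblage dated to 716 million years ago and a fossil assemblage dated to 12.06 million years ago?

716 − 12.06 = 703.94 million years.

703.94 million years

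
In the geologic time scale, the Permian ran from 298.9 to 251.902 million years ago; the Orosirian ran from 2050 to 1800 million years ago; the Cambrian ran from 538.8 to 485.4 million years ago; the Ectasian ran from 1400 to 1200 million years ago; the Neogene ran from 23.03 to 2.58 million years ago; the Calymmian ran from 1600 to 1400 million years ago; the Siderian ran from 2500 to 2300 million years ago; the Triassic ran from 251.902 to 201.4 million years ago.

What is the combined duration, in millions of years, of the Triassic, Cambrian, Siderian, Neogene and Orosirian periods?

574.352 million years

Each duration: Triassic = 50.502; Cambrian = 53.4; Siderian = 200; Neogene = 20.45; Orosirian = 250.
Sum: 50.502 + 53.4 + 200 + 20.45 + 250 = 574.352 Myr.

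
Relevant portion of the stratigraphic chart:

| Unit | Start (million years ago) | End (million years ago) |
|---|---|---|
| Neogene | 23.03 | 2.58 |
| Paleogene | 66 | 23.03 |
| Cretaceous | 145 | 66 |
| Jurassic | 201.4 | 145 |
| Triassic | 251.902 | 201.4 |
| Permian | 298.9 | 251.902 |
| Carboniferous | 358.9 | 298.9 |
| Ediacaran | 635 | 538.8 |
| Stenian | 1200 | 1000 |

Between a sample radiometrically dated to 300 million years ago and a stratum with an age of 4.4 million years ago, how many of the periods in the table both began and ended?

The older date is 300 Ma and the younger is 4.4 Ma.
Periods with start < 300 and end > 4.4 Ma: Permian (298.9–251.902), Triassic (251.902–201.4), Jurassic (201.4–145), Cretaceous (145–66), Paleogene (66–23.03).
That is 5 complete periods.

5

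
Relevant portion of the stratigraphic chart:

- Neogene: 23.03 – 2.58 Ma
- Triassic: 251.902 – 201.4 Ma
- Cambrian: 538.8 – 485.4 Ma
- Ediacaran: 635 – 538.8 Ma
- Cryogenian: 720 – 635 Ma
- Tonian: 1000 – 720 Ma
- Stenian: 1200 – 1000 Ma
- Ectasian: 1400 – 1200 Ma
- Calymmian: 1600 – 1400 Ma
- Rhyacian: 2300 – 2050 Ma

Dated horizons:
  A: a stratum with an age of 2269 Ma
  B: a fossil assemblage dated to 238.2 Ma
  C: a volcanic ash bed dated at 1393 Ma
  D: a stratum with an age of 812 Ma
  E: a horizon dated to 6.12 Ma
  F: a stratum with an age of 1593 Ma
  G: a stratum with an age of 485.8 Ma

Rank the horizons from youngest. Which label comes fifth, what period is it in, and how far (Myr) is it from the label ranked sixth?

C, in the Ectasian; 200 million years to F

Sorted youngest-first by Ma: E (6.12), B (238.2), G (485.8), D (812), C (1393), F (1593), A (2269).
The fifth youngest is C at 1393 Ma, which lies in 1400–1200 Ma: the Ectasian.
The sixth youngest is F at 1593 Ma; separation = |1393 − 1593| = 200 Myr.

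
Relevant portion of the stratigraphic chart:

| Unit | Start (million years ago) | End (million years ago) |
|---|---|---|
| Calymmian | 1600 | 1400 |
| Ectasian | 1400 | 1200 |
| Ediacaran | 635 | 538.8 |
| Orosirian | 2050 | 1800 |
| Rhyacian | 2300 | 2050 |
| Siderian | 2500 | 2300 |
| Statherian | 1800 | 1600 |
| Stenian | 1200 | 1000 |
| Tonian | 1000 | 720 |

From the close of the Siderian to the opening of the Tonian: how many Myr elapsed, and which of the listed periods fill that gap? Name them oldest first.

1300 million years; Rhyacian, Orosirian, Statherian, Calymmian, Ectasian, Stenian

End of Siderian = 2300 Ma; start of Tonian = 1000 Ma.
Gap = 2300 − 1000 = 1300 Myr.
Periods wholly inside 2300–1000 Ma: Rhyacian (2300–2050), Orosirian (2050–1800), Statherian (1800–1600), Calymmian (1600–1400), Ectasian (1400–1200), Stenian (1200–1000).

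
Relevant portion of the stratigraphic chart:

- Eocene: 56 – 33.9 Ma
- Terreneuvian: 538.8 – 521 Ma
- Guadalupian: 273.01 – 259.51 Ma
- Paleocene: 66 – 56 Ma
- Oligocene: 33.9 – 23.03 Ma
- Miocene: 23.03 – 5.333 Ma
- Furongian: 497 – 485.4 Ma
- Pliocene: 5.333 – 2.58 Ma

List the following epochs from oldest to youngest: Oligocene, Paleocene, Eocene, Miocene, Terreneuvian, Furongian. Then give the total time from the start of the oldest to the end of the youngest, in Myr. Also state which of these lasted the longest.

From the excerpt: Oligocene 33.9–23.03; Paleocene 66–56; Eocene 56–33.9; Miocene 23.03–5.333; Terreneuvian 538.8–521; Furongian 497–485.4 (Ma).
Larger Ma is earlier, so the oldest is Terreneuvian and the youngest is Miocene; oldest to youngest: Terreneuvian, Furongian, Paleocene, Eocene, Oligocene, Miocene.
Oldest start 538.8 minus youngest end 5.333 gives 533.467 Myr overall.
Individual lengths (start − end): Eocene 22.1; Oligocene 10.87; Paleocene 10; Terreneuvian 17.8; Furongian 11.6; Miocene 17.697. The largest is Eocene at 22.1 Myr.

Terreneuvian → Furongian → Paleocene → Eocene → Oligocene → Miocene; total span 533.467 Myr; longest is Eocene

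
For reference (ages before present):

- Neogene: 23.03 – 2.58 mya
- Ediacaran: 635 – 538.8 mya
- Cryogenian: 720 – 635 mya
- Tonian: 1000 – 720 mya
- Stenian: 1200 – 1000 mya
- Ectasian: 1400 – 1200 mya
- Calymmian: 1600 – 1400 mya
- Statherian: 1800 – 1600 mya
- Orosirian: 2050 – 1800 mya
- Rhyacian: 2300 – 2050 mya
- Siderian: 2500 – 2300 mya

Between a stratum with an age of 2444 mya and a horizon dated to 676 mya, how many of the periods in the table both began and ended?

7

The older date is 2444 Ma and the younger is 676 Ma.
Periods with start < 2444 and end > 676 Ma: Rhyacian (2300–2050), Orosirian (2050–1800), Statherian (1800–1600), Calymmian (1600–1400), Ectasian (1400–1200), Stenian (1200–1000), Tonian (1000–720).
That is 7 complete periods.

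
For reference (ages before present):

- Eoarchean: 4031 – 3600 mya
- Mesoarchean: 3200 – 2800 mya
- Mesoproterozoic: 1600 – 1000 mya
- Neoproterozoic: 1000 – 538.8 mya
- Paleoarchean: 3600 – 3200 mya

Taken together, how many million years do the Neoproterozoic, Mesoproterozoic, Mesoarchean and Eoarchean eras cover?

Duration is start − end for each: (1000 − 538.8) + (1600 − 1000) + (3200 − 2800) + (4031 − 3600).
That is 461.2 + 600 + 400 + 431, which totals 1892.2 million years.

1892.2 million years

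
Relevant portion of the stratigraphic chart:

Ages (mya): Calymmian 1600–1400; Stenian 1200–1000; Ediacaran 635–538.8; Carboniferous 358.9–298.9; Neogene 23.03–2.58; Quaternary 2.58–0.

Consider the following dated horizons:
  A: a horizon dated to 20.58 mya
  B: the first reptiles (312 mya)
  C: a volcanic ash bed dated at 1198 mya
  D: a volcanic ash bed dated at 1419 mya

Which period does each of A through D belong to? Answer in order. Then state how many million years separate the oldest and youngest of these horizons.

A: 20.58 Ma lies in 23.03–2.58 Ma, so Neogene.
B: 312 Ma lies in 358.9–298.9 Ma, so Carboniferous.
C: 1198 Ma lies in 1200–1000 Ma, so Stenian.
D: 1419 Ma lies in 1600–1400 Ma, so Calymmian.
Oldest = 1419 Ma, youngest = 20.58 Ma → span 1398.42 Myr.

A — Neogene; B — Carboniferous; C — Stenian; D — Calymmian; span 1398.42 million years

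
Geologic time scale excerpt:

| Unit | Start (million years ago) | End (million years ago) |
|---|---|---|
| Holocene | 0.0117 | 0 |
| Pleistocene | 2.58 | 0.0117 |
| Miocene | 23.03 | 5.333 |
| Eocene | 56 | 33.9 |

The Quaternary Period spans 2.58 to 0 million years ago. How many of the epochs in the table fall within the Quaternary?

2

Epochs inside 2.58–0 Ma: Pleistocene, Holocene — 2 in total.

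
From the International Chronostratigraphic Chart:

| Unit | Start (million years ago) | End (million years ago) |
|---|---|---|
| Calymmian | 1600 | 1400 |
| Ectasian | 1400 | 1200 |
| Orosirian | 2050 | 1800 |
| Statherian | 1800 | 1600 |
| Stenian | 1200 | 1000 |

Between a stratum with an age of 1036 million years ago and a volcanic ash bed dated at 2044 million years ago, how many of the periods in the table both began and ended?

The older date is 2044 Ma and the younger is 1036 Ma.
Periods with start < 2044 and end > 1036 Ma: Statherian (1800–1600), Calymmian (1600–1400), Ectasian (1400–1200).
That is 3 complete periods.

3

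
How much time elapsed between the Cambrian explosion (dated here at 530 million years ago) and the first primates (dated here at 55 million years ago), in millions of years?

530 − 55 = 475 million years.

475 million years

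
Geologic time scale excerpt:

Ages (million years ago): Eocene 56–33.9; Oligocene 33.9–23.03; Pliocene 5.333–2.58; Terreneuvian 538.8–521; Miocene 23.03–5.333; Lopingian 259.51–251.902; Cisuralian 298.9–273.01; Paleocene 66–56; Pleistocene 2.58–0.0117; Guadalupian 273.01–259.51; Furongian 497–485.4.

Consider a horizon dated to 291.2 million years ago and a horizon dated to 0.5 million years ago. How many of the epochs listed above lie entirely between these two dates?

7

The older date is 291.2 Ma and the younger is 0.5 Ma.
Epochs with start < 291.2 and end > 0.5 Ma: Guadalupian (273.01–259.51), Lopingian (259.51–251.902), Paleocene (66–56), Eocene (56–33.9), Oligocene (33.9–23.03), Miocene (23.03–5.333), Pliocene (5.333–2.58).
That is 7 complete epochs.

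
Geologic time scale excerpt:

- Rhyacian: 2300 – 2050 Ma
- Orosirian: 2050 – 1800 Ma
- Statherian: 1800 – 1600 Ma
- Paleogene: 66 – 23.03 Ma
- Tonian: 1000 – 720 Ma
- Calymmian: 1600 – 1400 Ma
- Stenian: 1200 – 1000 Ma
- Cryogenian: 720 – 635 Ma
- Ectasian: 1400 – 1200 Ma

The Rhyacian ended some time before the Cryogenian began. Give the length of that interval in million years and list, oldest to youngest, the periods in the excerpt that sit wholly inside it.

1330 million years; Orosirian, Statherian, Calymmian, Ectasian, Stenian, Tonian

The Rhyacian closes at 2050 Ma and the Cryogenian opens at 720 Ma, so the interval is 2050 − 720 = 1330 Myr.
A period fits inside if it starts at or after 2050 Ma and ends at or before 720 Ma; oldest first that gives Orosirian, Statherian, Calymmian, Ectasian, Stenian, Tonian.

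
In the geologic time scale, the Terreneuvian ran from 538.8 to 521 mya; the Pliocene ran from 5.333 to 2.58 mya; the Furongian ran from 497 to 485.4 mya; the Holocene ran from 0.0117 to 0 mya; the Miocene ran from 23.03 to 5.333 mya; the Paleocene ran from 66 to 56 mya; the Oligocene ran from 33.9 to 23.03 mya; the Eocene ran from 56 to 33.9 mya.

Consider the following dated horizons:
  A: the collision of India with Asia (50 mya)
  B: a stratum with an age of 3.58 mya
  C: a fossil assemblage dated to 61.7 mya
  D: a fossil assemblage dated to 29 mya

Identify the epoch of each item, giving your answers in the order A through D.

A — Eocene; B — Pliocene; C — Paleocene; D — Oligocene

Match each age against the start–end ranges in the excerpt: A = 50 Ma → Eocene (56–33.9); B = 3.58 Ma → Pliocene (5.333–2.58); C = 61.7 Ma → Paleocene (66–56); D = 29 Ma → Oligocene (33.9–23.03).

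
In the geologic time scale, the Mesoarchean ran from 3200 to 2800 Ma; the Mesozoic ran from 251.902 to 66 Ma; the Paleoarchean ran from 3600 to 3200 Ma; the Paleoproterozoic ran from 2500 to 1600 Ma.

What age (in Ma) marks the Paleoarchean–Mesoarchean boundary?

3200 Ma

The Paleoarchean ends and the Mesoarchean begins at 3200 Ma.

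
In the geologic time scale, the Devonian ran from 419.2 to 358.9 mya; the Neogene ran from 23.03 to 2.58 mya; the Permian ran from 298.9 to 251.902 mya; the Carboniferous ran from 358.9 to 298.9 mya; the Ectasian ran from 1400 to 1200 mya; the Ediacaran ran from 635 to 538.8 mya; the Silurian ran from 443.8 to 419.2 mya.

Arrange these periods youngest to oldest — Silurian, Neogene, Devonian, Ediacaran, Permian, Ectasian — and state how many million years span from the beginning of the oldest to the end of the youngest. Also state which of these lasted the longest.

Neogene, Permian, Devonian, Silurian, Ediacaran, Ectasian; total span 1397.42 Myr; longest is Ectasian

From the excerpt: Silurian 443.8–419.2; Neogene 23.03–2.58; Devonian 419.2–358.9; Ediacaran 635–538.8; Permian 298.9–251.902; Ectasian 1400–1200 (Ma).
Larger Ma is earlier, so the oldest is Ectasian and the youngest is Neogene; youngest to oldest: Neogene, Permian, Devonian, Silurian, Ediacaran, Ectasian.
Oldest start 1400 minus youngest end 2.58 gives 1397.42 Myr overall.
Individual lengths (start − end): Ectasian 200; Silurian 24.6; Ediacaran 96.2; Neogene 20.45; Permian 46.998; Devonian 60.3. The largest is Ectasian at 200 Myr.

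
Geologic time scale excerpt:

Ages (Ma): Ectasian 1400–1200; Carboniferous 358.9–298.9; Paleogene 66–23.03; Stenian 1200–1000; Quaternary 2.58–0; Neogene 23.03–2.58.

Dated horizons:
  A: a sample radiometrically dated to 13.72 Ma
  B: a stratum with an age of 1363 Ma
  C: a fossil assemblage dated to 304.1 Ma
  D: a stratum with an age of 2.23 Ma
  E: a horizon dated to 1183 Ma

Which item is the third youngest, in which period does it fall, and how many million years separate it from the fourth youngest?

Sorted youngest-first by Ma: D (2.23), A (13.72), C (304.1), E (1183), B (1363).
The third youngest is C at 304.1 Ma, which lies in 358.9–298.9 Ma: the Carboniferous.
The fourth youngest is E at 1183 Ma; separation = |304.1 − 1183| = 878.9 Myr.

C, in the Carboniferous; 878.9 million years to E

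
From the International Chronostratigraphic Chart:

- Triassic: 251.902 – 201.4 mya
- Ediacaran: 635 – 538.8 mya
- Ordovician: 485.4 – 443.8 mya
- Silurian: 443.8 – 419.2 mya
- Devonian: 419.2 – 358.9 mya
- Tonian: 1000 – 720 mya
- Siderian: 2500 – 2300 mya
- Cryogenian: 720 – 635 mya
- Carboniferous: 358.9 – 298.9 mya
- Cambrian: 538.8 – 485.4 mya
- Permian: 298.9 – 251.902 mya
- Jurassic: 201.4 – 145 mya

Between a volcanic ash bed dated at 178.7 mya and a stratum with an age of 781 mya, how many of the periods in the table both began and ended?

781 Ma sits inside the Tonian (1000–720) and 178.7 Ma inside the Jurassic (201.4–145); neither of those is wholly between the two dates.
The listed periods lying completely between them are Cryogenian, Ediacaran, Cambrian, Ordovician, Silurian, Devonian, Carboniferous, Permian, Triassic — 9 in all.

9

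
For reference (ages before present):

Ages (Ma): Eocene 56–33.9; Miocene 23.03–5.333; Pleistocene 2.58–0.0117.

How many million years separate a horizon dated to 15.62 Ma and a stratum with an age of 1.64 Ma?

15.62 − 1.64 = 13.98 million years.

13.98 million years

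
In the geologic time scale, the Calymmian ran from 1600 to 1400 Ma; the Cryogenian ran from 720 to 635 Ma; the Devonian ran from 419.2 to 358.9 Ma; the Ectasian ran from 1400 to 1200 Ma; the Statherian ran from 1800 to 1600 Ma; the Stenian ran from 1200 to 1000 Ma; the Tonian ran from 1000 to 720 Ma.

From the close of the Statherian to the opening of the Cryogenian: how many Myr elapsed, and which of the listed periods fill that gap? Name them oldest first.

The Statherian closes at 1600 Ma and the Cryogenian opens at 720 Ma, so the interval is 1600 − 720 = 880 Myr.
A period fits inside if it starts at or after 1600 Ma and ends at or before 720 Ma; oldest first that gives Calymmian, Ectasian, Stenian, Tonian.

880 million years; Calymmian, Ectasian, Stenian, Tonian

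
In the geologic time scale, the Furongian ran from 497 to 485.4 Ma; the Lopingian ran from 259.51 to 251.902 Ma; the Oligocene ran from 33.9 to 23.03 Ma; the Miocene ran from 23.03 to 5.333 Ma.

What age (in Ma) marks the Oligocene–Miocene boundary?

23.03 Ma

The Oligocene ends and the Miocene begins at 23.03 Ma.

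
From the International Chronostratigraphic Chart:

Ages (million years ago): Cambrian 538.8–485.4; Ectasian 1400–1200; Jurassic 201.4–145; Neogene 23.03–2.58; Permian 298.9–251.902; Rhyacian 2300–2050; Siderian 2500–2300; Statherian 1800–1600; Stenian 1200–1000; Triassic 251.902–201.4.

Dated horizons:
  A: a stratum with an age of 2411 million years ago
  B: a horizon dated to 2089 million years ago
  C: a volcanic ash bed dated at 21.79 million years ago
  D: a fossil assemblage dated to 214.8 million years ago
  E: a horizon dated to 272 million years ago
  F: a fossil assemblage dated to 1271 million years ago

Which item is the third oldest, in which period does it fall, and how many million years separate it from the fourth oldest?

F, in the Ectasian; 999 million years to E

Larger Ma means older, so oldest first: A 2411 > B 2089 > F 1271 > E 272 > D 214.8 > C 21.79.
Counting 3 along gives F (1271 Ma); the excerpt puts that inside the Ectasian, 1400–1200 Ma.
Next in line is E (272 Ma), and 1271 − 272 = 999 Myr.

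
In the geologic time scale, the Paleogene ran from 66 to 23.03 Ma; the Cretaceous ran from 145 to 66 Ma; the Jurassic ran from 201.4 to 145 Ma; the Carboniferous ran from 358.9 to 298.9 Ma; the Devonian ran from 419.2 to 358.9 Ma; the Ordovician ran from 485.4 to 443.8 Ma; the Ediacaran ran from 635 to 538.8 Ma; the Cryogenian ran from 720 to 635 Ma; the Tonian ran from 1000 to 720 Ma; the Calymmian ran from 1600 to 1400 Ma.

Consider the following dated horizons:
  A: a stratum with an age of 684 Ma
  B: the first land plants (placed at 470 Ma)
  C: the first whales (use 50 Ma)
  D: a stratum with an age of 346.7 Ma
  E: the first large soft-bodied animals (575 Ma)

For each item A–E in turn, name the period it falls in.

A: 684 Ma lies in 720–635 Ma, so Cryogenian.
B: 470 Ma lies in 485.4–443.8 Ma, so Ordovician.
C: 50 Ma lies in 66–23.03 Ma, so Paleogene.
D: 346.7 Ma lies in 358.9–298.9 Ma, so Carboniferous.
E: 575 Ma lies in 635–538.8 Ma, so Ediacaran.

A — Cryogenian; B — Ordovician; C — Paleogene; D — Carboniferous; E — Ediacaran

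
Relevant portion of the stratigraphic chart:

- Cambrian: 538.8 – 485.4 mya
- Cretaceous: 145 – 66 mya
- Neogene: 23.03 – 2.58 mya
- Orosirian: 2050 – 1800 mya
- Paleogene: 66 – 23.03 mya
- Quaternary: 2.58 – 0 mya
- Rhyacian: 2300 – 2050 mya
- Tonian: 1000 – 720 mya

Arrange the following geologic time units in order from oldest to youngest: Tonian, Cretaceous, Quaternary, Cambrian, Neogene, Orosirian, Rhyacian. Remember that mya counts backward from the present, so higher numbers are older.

Rhyacian, then Orosirian, then Tonian, then Cambrian, then Cretaceous, then Neogene, then Quaternary

Read off each span (Ma): Tonian 1000–720; Cretaceous 145–66; Quaternary 2.58–0; Cambrian 538.8–485.4; Neogene 23.03–2.58; Orosirian 2050–1800; Rhyacian 2300–2050.
Larger Ma is older, so oldest→youngest is Rhyacian, Orosirian, Tonian, Cambrian, Cretaceous, Neogene, Quaternary.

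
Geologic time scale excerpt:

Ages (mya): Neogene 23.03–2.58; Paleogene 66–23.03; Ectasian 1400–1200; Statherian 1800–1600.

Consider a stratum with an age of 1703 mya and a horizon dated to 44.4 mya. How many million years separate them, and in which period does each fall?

1658.6 million years apart; the first in the Statherian, the second in the Paleogene

Elapsed time: 1703 − 44.4 = 1658.6 Myr.
1703 Ma lies within 1800–1600 Ma: Statherian.
44.4 Ma lies within 66–23.03 Ma: Paleogene.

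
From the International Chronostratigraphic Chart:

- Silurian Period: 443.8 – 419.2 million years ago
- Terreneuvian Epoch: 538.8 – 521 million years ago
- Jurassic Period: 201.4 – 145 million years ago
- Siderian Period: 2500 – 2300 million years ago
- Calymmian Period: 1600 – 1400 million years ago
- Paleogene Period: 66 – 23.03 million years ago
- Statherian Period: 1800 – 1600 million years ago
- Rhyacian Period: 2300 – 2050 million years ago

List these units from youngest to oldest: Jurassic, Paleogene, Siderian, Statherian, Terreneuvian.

Paleogene, Jurassic, Terreneuvian, Statherian, Siderian

Sorting by start age (ascending Ma, since larger Ma = older): Paleogene began 66, Jurassic began 201.4, Terreneuvian began 538.8, Statherian began 1800, Siderian began 2500.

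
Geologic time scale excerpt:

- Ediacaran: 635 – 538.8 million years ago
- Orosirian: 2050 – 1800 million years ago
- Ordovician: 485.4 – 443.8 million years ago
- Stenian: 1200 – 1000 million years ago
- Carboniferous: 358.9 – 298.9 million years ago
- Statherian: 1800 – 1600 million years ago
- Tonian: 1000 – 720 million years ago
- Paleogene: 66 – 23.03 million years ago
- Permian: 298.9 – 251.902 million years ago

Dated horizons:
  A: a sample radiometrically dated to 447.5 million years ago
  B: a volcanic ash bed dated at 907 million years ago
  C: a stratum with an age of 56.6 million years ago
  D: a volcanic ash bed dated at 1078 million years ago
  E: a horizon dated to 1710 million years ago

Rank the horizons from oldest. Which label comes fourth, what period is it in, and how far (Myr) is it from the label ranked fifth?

A, in the Ordovician; 390.9 million years to C

Larger Ma means older, so oldest first: E 1710 > D 1078 > B 907 > A 447.5 > C 56.6.
Counting 4 along gives A (447.5 Ma); the excerpt puts that inside the Ordovician, 485.4–443.8 Ma.
Next in line is C (56.6 Ma), and 447.5 − 56.6 = 390.9 Myr.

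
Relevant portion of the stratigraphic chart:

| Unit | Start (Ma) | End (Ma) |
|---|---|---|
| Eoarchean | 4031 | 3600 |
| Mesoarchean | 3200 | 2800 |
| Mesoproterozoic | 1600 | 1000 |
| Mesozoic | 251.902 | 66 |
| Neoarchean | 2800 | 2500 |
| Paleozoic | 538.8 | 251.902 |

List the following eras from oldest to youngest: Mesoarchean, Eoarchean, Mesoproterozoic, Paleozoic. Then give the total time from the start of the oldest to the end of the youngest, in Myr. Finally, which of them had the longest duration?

Eoarchean, Mesoarchean, Mesoproterozoic, Paleozoic; total span 3779.098 Myr; longest is Mesoproterozoic

From the excerpt: Mesoarchean 3200–2800; Eoarchean 4031–3600; Mesoproterozoic 1600–1000; Paleozoic 538.8–251.902 (Ma).
Larger Ma is earlier, so the oldest is Eoarchean and the youngest is Paleozoic; oldest to youngest: Eoarchean, Mesoarchean, Mesoproterozoic, Paleozoic.
Oldest start 4031 minus youngest end 251.902 gives 3779.098 Myr overall.
Individual lengths (start − end): Paleozoic 286.898; Eoarchean 431; Mesoarchean 400; Mesoproterozoic 600. The largest is Mesoproterozoic at 600 Myr.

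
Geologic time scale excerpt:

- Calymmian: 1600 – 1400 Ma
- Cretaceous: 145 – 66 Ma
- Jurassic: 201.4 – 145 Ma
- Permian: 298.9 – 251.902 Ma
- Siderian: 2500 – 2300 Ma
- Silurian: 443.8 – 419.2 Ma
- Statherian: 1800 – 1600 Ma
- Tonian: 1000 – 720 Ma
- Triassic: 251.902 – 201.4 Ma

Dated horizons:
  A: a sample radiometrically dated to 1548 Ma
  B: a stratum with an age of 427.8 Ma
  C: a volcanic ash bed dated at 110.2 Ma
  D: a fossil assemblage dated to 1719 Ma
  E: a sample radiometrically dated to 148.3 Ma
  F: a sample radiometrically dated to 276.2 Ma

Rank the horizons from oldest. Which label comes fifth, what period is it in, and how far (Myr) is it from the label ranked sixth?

E, in the Jurassic; 38.1 million years to C

Sorted oldest-first by Ma: D (1719), A (1548), B (427.8), F (276.2), E (148.3), C (110.2).
The fifth oldest is E at 148.3 Ma, which lies in 201.4–145 Ma: the Jurassic.
The sixth oldest is C at 110.2 Ma; separation = |148.3 − 110.2| = 38.1 Myr.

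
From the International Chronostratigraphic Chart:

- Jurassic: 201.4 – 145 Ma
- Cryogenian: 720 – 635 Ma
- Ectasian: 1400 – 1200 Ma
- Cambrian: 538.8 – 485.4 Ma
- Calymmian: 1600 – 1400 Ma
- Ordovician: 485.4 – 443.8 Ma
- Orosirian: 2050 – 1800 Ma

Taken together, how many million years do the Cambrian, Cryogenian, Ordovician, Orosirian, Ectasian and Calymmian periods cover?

Each duration: Cambrian = 53.4; Cryogenian = 85; Ordovician = 41.6; Orosirian = 250; Ectasian = 200; Calymmian = 200.
Sum: 53.4 + 85 + 41.6 + 250 + 200 + 200 = 830 Myr.

830 million years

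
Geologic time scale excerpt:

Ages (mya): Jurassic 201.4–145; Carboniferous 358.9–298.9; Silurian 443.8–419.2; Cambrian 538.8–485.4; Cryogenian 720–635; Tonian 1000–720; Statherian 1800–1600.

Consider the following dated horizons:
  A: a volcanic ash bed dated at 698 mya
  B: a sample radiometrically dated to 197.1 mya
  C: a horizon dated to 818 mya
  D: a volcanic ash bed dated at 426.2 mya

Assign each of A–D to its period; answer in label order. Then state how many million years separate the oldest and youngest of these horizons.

Match each age against the start–end ranges in the excerpt: A = 698 Ma → Cryogenian (720–635); B = 197.1 Ma → Jurassic (201.4–145); C = 818 Ma → Tonian (1000–720); D = 426.2 Ma → Silurian (443.8–419.2).
The largest age is 818 Ma and the smallest is 197.1 Ma; their difference is 620.9 Myr.

A — Cryogenian; B — Jurassic; C — Tonian; D — Silurian; span 620.9 million years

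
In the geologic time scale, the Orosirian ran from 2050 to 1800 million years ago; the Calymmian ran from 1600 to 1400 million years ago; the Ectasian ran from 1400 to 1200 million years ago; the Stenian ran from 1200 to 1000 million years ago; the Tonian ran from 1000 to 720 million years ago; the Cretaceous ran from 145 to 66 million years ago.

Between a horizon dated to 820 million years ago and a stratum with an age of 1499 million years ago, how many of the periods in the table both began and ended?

2

The older date is 1499 Ma and the younger is 820 Ma.
Periods with start < 1499 and end > 820 Ma: Ectasian (1400–1200), Stenian (1200–1000).
That is 2 complete periods.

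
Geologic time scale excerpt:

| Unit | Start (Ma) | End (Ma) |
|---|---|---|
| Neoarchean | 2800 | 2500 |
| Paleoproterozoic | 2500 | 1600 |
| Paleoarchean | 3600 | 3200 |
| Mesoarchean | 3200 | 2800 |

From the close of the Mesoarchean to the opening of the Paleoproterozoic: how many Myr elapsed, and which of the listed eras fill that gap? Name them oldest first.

End of Mesoarchean = 2800 Ma; start of Paleoproterozoic = 2500 Ma.
Gap = 2800 − 2500 = 300 Myr.
Eras wholly inside 2800–2500 Ma: Neoarchean (2800–2500).

300 million years; Neoarchean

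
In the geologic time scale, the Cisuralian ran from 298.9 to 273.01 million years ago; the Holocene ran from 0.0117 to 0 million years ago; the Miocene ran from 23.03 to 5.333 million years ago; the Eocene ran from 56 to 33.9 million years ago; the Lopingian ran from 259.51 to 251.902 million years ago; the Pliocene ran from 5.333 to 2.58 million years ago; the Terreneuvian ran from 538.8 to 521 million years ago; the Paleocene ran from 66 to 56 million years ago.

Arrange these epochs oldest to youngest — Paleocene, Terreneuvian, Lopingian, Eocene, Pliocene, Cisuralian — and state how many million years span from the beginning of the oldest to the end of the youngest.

Terreneuvian → Cisuralian → Lopingian → Paleocene → Eocene → Pliocene; total span 536.22 Myr

From the excerpt: Paleocene 66–56; Terreneuvian 538.8–521; Lopingian 259.51–251.902; Eocene 56–33.9; Pliocene 5.333–2.58; Cisuralian 298.9–273.01 (Ma).
Larger Ma is earlier, so the oldest is Terreneuvian and the youngest is Pliocene; oldest to youngest: Terreneuvian, Cisuralian, Lopingian, Paleocene, Eocene, Pliocene.
Oldest start 538.8 minus youngest end 2.58 gives 536.22 Myr overall.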